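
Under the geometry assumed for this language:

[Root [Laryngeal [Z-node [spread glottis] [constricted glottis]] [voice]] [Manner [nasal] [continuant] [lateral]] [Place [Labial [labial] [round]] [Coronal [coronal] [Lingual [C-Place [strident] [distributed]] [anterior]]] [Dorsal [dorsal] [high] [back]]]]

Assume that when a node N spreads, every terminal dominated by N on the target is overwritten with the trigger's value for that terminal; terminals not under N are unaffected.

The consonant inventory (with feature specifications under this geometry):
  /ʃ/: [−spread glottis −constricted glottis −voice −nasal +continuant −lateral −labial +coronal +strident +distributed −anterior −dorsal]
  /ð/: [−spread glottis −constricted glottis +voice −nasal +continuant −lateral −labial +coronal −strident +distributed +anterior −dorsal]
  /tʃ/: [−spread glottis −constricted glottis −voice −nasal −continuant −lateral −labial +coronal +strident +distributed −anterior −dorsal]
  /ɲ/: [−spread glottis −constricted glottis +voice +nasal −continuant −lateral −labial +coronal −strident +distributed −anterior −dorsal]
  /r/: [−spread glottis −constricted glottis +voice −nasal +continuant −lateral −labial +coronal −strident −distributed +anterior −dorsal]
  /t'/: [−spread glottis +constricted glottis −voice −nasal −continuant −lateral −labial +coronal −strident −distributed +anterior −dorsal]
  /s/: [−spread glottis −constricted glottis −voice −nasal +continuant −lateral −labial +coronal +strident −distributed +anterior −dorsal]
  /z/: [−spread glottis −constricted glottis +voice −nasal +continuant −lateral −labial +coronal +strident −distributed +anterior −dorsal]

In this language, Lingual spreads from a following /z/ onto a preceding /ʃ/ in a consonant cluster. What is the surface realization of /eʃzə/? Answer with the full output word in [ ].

[eszə]

Terminals under Lingual in this geometry: [strident], [distributed], [anterior].
After delinking /ʃ/'s Lingual and linking /z/'s, the affected terminals become [+strident], [−distributed], [+anterior]; [spread glottis], [constricted glottis], [voice], … (outside Lingual) are retained from /ʃ/.
The resulting bundle matches /s/ in the inventory; substituting it for /ʃ/ gives [eszə].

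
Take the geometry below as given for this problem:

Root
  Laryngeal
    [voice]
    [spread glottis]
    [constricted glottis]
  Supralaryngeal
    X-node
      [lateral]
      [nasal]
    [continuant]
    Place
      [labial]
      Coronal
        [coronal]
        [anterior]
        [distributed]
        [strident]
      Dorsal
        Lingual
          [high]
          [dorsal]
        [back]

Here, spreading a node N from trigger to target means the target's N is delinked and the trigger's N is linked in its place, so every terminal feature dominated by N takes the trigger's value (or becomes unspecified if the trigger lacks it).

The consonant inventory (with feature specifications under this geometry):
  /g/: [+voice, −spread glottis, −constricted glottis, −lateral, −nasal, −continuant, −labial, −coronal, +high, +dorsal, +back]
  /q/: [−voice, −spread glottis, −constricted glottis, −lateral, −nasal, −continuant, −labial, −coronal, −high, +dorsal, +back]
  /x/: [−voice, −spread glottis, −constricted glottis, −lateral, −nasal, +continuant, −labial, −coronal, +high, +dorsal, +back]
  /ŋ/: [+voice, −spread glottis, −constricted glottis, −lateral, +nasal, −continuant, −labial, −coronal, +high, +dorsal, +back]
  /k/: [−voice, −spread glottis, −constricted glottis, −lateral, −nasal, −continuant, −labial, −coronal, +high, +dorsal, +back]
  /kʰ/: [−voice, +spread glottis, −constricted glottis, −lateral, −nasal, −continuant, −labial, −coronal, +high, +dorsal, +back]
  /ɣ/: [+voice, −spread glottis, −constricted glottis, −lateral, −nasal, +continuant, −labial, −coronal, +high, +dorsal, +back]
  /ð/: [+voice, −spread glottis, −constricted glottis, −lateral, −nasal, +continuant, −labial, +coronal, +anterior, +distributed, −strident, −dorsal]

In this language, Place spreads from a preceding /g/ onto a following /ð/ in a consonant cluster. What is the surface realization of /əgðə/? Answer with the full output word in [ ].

[əgɣə]

Terminals under Place in this geometry: [labial], [coronal], [anterior], [distributed], [strident], [high], [dorsal], [back].
The target acquires /g/'s values for everything under Place — [−labial], [−coronal], [+high], [+dorsal], [+back] — while keeping its own [voice], [spread glottis], [constricted glottis], ….
The resulting bundle matches /ɣ/ in the inventory; substituting it for /ð/ gives [əgɣə].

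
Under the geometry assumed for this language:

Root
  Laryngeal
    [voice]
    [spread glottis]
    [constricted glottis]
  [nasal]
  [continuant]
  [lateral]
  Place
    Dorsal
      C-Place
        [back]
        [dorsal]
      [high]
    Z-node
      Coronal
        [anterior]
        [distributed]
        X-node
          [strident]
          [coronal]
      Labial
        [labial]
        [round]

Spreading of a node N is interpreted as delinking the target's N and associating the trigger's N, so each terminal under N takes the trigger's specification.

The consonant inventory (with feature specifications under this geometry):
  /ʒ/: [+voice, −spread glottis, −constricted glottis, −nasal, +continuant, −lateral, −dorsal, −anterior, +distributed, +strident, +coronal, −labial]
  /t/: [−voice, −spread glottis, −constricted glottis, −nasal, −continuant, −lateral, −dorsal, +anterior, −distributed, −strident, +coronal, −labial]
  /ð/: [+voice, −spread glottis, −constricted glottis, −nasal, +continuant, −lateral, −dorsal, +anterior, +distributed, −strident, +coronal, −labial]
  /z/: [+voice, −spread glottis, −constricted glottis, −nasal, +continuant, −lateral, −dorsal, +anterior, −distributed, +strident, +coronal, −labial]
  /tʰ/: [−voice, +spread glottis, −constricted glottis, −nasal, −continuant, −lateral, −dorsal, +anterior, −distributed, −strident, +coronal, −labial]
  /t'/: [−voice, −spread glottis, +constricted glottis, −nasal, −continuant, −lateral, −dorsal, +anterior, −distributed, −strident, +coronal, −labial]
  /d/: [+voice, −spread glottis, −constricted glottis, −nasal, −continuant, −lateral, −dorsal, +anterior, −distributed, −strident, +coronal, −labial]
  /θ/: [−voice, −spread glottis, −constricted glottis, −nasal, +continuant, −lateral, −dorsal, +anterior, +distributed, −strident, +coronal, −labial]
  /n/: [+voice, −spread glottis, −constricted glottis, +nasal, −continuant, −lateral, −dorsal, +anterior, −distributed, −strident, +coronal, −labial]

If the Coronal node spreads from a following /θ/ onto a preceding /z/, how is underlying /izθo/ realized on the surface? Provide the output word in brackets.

[iðθo]

The Coronal node dominates the terminals [anterior], [distributed], [strident], [coronal].
The target acquires /θ/'s values for everything under Coronal — [+anterior], [+distributed], [−strident], [+coronal] — while keeping its own [voice], [spread glottis], [constricted glottis], ….
This feature bundle is that of [ð], so /izθo/ surfaces as [iðθo].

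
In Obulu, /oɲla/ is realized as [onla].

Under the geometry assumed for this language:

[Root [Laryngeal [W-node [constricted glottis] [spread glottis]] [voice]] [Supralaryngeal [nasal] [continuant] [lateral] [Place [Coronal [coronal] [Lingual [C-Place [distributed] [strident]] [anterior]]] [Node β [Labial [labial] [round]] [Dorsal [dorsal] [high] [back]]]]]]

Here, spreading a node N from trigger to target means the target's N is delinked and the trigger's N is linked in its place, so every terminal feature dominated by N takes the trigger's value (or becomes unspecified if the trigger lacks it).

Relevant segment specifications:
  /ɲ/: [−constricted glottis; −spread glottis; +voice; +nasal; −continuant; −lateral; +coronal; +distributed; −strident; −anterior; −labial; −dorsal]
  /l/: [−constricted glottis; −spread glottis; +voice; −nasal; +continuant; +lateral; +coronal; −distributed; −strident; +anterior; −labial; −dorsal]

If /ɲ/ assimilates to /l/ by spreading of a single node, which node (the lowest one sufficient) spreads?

Lingual

Feature comparison: [anterior], [distributed] differ between /ɲ/ and [n]; the remaining terminals match.
The smallest constituent containing every changed terminal is Lingual — each of its daughters lacks at least one of the affected features.
Spreading Lingual from /l/ overwrites each of those terminals with /l/'s values, yielding exactly [n].
Features on which the two segments disagree outside Lingual, such as [lateral], [continuant], are unchanged — nothing dominating them spread, and Lingual is the minimal sufficient constituent.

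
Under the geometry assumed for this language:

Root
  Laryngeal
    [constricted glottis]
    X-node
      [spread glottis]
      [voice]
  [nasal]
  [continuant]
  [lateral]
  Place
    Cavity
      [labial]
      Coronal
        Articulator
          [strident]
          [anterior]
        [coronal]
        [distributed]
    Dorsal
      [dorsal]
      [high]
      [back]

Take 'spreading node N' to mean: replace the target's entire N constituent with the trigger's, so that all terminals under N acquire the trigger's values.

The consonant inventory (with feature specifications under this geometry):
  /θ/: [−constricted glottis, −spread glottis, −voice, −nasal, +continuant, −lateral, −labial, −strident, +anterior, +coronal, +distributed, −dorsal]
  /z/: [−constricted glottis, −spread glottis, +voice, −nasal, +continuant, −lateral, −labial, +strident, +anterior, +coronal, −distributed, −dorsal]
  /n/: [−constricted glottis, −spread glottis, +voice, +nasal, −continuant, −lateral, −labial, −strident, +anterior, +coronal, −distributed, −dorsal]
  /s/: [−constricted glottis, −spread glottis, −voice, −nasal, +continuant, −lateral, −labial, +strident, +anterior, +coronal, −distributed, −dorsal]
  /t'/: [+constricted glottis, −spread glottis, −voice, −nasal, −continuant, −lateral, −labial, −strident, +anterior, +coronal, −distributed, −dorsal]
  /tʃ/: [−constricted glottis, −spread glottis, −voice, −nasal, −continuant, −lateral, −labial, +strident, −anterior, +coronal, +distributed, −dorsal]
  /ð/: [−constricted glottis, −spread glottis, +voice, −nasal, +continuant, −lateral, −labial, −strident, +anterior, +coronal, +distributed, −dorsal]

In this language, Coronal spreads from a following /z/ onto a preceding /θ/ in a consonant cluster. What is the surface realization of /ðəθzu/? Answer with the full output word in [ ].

[ðəszu]

Coronal immediately or transitively dominates [strident], [anterior], [coronal], [distributed].
Spreading Coronal from /z/ onto /θ/ replaces those values with /z/'s: [+strident], [+anterior], [+coronal], [−distributed]. Features outside Coronal ([constricted glottis], [spread glottis], [voice], …) stay as in /θ/.
This feature bundle is that of [s], so /ðəθzu/ surfaces as [ðəszu].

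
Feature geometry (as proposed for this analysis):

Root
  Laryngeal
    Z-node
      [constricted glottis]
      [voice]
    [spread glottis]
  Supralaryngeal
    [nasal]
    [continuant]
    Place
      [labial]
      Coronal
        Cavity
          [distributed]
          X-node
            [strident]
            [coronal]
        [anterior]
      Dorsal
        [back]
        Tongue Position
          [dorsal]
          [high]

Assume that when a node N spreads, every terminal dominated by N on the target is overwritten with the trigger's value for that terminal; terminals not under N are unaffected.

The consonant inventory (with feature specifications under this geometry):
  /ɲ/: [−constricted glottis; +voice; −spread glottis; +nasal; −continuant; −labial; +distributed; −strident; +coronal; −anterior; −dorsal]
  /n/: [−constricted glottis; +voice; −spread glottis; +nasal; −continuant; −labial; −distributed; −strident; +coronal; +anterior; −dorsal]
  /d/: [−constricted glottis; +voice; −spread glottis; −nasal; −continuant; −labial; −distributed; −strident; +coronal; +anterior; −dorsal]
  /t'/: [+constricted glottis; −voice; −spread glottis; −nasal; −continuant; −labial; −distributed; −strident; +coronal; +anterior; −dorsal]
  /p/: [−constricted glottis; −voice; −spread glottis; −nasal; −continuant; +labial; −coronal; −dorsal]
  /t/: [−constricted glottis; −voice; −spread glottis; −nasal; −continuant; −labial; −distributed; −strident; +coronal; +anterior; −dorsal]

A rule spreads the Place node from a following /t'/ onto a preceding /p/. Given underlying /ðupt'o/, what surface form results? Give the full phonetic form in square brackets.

[ðutt'o]

The Place node dominates the terminals [labial], [distributed], [strident], [coronal], [anterior], [back], [dorsal], [high].
The target acquires /t'/'s values for everything under Place — [−labial], [−distributed], [−strident], [+coronal], [+anterior], [−dorsal] — while keeping its own [constricted glottis], [voice], [spread glottis], ….
The resulting bundle matches /t/ in the inventory; substituting it for /p/ gives [ðutt'o].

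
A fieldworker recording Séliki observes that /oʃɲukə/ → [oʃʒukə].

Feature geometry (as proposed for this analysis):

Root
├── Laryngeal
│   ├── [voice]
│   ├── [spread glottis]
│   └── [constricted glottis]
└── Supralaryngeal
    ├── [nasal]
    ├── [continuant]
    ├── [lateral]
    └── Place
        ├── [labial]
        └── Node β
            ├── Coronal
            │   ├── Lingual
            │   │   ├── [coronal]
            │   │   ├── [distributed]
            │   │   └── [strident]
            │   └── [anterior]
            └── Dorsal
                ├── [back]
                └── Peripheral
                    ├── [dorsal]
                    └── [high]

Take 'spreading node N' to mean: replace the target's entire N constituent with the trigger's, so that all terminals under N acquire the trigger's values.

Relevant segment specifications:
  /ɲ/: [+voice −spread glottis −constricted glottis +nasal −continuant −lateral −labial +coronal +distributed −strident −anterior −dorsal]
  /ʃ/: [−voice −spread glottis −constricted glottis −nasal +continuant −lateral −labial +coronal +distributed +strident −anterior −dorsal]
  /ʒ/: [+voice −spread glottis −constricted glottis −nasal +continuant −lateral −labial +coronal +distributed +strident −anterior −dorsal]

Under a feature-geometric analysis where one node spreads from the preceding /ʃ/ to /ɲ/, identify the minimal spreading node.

Supralaryngeal

Comparing /ɲ/ with its surface form [ʒ], the features that change are [nasal], [continuant], [strident].
The smallest constituent containing every changed terminal is Supralaryngeal — each of its daughters lacks at least one of the affected features.
If Supralaryngeal spreads, every terminal under it takes /ʃ/'s value, producing [ʒ] as observed.
[voice] — on which /ʃ/ differs from /ɲ/ — is unchanged, so Root cannot have spread; the constituent is no larger than Supralaryngeal.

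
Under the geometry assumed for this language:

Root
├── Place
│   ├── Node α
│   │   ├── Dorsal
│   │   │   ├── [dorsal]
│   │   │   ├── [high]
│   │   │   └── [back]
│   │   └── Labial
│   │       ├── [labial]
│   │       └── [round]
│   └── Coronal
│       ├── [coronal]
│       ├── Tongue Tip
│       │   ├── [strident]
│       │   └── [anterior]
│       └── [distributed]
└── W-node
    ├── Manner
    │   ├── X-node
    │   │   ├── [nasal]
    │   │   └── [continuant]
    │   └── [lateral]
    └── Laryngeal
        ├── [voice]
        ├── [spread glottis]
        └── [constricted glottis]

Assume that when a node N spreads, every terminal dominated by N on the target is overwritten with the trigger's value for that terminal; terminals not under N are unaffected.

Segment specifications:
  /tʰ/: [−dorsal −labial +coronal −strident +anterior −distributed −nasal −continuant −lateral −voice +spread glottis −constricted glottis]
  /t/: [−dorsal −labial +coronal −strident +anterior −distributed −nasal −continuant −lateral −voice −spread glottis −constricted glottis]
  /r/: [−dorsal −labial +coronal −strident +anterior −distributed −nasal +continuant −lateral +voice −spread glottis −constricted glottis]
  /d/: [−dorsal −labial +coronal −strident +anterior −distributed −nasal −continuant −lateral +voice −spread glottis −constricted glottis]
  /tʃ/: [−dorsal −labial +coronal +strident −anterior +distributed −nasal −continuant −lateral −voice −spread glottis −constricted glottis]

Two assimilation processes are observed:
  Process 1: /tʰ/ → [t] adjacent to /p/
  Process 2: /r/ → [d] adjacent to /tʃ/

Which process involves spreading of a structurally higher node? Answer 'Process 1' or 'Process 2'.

Process 1: the feature that changes is [spread glottis]; the minimal node is [spread glottis] (depth 3).
Process 2: the feature that changes is [continuant]; the minimal node is [continuant] (depth 4).
[spread glottis] (depth 3) sits above [continuant] (depth 4), making Process 1 the one with the higher spreading node.

Process 1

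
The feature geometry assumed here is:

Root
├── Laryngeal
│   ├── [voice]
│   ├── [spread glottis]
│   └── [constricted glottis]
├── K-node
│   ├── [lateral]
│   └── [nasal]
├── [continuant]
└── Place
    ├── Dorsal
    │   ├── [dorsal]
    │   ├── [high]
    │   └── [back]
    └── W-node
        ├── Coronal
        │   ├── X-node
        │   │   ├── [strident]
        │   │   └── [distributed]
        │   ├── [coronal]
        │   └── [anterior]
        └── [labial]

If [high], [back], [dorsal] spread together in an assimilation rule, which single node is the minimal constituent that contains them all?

[high] is immediately dominated by Dorsal.
[back] is immediately dominated by Dorsal.
[dorsal] is immediately dominated by Dorsal.
These paths first converge at Dorsal; no daughter of Dorsal dominates all 3 features, so Dorsal is the minimal constituent.

Dorsal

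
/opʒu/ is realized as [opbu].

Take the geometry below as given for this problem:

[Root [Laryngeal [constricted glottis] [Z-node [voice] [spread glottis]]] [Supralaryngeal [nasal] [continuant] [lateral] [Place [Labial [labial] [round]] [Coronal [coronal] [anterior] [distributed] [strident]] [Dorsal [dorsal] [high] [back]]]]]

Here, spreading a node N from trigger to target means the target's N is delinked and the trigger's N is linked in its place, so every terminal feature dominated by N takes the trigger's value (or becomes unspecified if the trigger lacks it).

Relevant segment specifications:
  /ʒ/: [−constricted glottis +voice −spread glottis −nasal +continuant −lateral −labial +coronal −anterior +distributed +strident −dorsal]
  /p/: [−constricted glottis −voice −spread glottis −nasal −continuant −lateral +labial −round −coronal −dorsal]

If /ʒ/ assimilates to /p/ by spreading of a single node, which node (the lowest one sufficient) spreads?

Supralaryngeal

Feature comparison: [continuant], [labial], [round], [coronal], [anterior], [distributed], [strident] differ between /ʒ/ and [b]; the remaining terminals match.
In this geometry the lowest node dominating all of them is Supralaryngeal: every daughter of Supralaryngeal dominates only a proper subset, so no lower node suffices.
If Supralaryngeal spreads, every terminal under it takes /p/'s value, producing [b] as observed.
Since [voice] is preserved even though /p/ disagrees there, no node above Supralaryngeal spread.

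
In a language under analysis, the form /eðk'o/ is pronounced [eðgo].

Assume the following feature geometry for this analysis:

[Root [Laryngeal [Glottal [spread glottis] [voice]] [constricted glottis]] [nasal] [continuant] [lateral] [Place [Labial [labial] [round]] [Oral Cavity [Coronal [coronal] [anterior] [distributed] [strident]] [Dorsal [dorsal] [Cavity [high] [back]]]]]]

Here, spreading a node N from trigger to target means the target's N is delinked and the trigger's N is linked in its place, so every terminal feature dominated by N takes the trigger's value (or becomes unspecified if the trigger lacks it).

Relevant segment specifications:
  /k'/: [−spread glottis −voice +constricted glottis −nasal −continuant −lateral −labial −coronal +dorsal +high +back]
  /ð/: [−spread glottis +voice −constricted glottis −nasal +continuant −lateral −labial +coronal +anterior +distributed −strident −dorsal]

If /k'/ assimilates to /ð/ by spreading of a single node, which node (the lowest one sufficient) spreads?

Laryngeal

Comparing /k'/ with its surface form [g], the features that change are [voice], [constricted glottis].
The smallest constituent containing every changed terminal is Laryngeal — each of its daughters lacks at least one of the affected features.
If Laryngeal spreads, every terminal under it takes /ð/'s value, producing [g] as observed.
[coronal], [continuant] — on which /ð/ differs from /k'/ — are unchanged, so Root cannot have spread; the constituent is no larger than Laryngeal.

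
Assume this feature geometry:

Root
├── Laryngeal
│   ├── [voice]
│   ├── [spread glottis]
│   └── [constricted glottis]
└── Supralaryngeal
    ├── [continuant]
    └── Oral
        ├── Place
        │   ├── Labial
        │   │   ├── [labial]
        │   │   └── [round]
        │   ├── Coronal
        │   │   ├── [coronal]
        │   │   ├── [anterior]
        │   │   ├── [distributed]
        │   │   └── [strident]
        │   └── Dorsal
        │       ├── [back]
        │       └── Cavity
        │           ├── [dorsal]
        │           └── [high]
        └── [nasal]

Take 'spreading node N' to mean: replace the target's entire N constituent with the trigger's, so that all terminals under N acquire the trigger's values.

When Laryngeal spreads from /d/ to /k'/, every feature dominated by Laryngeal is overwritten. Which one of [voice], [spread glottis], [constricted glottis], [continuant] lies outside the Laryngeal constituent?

[continuant]

Laryngeal dominates exactly [voice], [spread glottis], [constricted glottis].
Of the listed options, [constricted glottis], [voice], [spread glottis] are among these and would be overwritten by spreading Laryngeal.
[continuant] attaches under Supralaryngeal, not under Laryngeal, so /k'/ retains its own value for [continuant].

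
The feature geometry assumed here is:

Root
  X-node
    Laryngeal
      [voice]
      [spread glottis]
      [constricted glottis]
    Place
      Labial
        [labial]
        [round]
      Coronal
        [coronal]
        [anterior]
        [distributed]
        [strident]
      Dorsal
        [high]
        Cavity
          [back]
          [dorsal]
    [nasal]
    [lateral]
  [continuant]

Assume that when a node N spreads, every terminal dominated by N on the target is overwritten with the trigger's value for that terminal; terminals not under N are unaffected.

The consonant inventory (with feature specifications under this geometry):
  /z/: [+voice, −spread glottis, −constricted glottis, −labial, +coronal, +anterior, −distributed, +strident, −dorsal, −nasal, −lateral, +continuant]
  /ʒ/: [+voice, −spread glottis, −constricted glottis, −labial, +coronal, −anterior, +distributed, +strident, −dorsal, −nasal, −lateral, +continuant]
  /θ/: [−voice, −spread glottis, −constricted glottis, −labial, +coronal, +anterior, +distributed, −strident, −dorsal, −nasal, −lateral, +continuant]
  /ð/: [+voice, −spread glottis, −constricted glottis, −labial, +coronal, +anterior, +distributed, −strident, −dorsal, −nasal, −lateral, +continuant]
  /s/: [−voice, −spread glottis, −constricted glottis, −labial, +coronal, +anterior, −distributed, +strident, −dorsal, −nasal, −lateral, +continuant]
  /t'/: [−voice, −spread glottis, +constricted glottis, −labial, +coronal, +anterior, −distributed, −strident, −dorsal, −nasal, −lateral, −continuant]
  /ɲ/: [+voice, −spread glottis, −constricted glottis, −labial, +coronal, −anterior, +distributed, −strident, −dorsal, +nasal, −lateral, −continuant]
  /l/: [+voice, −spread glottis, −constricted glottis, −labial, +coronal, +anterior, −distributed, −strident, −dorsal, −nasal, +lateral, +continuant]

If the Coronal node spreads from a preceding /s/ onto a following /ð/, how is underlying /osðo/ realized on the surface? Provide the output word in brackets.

The Coronal node dominates the terminals [coronal], [anterior], [distributed], [strident].
Spreading Coronal from /s/ onto /ð/ replaces those values with /s/'s: [+coronal], [+anterior], [−distributed], [+strident]. Features outside Coronal ([voice], [spread glottis], [constricted glottis], …) stay as in /ð/.
This feature bundle is that of [z], so /osðo/ surfaces as [oszo].

[oszo]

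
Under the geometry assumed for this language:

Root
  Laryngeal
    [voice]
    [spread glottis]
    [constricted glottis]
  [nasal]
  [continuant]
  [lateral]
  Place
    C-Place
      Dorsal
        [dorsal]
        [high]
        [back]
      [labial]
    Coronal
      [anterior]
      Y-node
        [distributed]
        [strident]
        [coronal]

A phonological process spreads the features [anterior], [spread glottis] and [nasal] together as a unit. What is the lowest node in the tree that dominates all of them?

Root

[anterior]: Root → Place → Coronal → [anterior].
[spread glottis]: Root → Laryngeal → [spread glottis].
[nasal]: Root → [nasal].
These paths first converge at Root; no daughter of Root dominates all 3 features, so Root is the minimal constituent.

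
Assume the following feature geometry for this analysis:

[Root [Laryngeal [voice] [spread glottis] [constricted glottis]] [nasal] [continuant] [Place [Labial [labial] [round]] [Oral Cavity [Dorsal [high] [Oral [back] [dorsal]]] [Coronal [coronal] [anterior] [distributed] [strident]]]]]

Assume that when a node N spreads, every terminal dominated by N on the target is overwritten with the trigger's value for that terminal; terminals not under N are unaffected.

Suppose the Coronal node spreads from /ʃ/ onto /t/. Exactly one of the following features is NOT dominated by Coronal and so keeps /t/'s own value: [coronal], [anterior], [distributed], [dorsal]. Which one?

[dorsal]

Under this geometry, Coronal contains [coronal], [anterior], [distributed], [strident].
[distributed], [anterior], [coronal] all lie under Coronal, so they are overwritten when Coronal spreads.
[dorsal] attaches under Oral, not under Coronal, so /t/ retains its own value for [dorsal].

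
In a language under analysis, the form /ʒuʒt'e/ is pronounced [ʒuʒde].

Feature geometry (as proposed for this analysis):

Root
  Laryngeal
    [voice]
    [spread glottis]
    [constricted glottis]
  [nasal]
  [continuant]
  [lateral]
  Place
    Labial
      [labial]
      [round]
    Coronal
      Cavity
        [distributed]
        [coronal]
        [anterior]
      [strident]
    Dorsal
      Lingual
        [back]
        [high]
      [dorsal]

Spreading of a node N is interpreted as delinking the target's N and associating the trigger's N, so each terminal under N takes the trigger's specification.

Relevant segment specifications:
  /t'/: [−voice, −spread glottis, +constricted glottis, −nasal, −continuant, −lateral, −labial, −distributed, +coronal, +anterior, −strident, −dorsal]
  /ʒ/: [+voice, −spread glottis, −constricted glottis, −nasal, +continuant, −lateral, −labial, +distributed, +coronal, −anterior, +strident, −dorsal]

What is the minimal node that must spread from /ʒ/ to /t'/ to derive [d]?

Laryngeal

Comparing /t'/ with its surface form [d], the features that change are [voice], [constricted glottis].
These terminals are all dominated by Laryngeal, and no proper subconstituent of Laryngeal covers them all; Laryngeal is their lowest common ancestor.
Spreading Laryngeal from /ʒ/ overwrites each of those terminals with /ʒ/'s values, yielding exactly [d].
[continuant], [strident] — on which /ʒ/ differs from /t'/ — are unchanged, so Root cannot have spread; the constituent is no larger than Laryngeal.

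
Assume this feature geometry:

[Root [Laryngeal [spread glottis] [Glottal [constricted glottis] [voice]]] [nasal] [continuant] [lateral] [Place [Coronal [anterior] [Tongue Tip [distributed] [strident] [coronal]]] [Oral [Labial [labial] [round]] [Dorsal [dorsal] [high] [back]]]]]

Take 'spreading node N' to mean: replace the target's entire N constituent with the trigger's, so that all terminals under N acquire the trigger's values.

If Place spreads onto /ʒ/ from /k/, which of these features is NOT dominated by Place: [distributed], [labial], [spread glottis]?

Under this geometry, Place contains [anterior], [distributed], [strident], [coronal], [labial], [round], [dorsal], [high], [back].
Of the listed options, [labial], [distributed] are among these and would be overwritten by spreading Place.
But [spread glottis] is a dependent of Laryngeal, outside Place; it is therefore untouched by the spreading.

[spread glottis]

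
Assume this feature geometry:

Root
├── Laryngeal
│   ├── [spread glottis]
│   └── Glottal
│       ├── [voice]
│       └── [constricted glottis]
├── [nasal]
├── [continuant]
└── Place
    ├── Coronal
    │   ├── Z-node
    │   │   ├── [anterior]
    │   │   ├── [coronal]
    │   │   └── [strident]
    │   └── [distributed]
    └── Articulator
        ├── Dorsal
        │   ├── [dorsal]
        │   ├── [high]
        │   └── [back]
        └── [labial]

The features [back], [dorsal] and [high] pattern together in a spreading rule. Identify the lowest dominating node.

[back] is immediately dominated by Dorsal.
[dorsal] is immediately dominated by Dorsal.
[high] is immediately dominated by Dorsal.
Dorsal is the lowest common ancestor — every listed feature sits under it, and no single subconstituent of Dorsal covers them all.

Dorsal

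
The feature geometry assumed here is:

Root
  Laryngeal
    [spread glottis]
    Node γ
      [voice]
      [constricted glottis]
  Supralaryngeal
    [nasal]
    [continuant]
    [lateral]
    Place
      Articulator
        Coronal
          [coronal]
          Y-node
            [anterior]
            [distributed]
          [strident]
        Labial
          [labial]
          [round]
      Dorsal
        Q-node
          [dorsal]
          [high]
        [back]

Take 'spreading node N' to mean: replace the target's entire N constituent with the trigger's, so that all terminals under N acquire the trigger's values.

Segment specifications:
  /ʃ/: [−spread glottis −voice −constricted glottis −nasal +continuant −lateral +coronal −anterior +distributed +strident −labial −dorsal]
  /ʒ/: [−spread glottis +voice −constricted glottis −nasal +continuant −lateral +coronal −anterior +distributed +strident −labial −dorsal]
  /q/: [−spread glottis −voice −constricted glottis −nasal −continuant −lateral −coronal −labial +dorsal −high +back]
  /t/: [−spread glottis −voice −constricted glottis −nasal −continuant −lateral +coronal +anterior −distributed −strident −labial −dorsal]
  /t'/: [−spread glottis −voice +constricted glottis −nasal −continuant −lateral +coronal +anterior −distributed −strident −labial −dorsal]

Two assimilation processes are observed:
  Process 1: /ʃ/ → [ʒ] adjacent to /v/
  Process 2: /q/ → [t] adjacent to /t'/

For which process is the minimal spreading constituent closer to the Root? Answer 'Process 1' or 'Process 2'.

Process 2

Process 1: the feature that changes is [voice]; the minimal node is [voice] (depth 3).
Process 2: the features that change are [coronal], [anterior], [distributed], [strident], [dorsal], [high], [back]; the minimal node is Place (depth 2).
Place is closer to Root than [voice], so Process 2 spreads the higher node.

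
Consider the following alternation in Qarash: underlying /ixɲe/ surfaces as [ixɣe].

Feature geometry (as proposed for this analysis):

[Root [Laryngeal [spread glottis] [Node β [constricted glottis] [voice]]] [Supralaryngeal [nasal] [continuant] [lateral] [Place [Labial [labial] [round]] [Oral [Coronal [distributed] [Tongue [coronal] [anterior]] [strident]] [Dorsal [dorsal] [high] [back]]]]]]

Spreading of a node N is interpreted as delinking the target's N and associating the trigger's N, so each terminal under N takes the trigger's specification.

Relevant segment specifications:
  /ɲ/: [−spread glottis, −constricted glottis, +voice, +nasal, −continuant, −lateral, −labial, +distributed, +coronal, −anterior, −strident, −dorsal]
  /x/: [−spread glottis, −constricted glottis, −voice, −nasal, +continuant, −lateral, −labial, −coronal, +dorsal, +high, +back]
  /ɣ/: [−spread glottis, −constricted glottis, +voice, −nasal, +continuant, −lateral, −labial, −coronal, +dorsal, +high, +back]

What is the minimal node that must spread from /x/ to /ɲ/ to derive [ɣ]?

Supralaryngeal

/ɲ/ and [ɣ] differ in [nasal], [continuant], [coronal], [anterior], [distributed], [strident], [dorsal], [high], [back]; every other specified feature is identical.
The smallest constituent containing every changed terminal is Supralaryngeal — each of its daughters lacks at least one of the affected features.
If Supralaryngeal spreads, every terminal under it takes /x/'s value, producing [ɣ] as observed.
Had Root spread, [voice] would have taken /x/'s value; it stays as in /ɲ/, confirming the spreading constituent is exactly Supralaryngeal.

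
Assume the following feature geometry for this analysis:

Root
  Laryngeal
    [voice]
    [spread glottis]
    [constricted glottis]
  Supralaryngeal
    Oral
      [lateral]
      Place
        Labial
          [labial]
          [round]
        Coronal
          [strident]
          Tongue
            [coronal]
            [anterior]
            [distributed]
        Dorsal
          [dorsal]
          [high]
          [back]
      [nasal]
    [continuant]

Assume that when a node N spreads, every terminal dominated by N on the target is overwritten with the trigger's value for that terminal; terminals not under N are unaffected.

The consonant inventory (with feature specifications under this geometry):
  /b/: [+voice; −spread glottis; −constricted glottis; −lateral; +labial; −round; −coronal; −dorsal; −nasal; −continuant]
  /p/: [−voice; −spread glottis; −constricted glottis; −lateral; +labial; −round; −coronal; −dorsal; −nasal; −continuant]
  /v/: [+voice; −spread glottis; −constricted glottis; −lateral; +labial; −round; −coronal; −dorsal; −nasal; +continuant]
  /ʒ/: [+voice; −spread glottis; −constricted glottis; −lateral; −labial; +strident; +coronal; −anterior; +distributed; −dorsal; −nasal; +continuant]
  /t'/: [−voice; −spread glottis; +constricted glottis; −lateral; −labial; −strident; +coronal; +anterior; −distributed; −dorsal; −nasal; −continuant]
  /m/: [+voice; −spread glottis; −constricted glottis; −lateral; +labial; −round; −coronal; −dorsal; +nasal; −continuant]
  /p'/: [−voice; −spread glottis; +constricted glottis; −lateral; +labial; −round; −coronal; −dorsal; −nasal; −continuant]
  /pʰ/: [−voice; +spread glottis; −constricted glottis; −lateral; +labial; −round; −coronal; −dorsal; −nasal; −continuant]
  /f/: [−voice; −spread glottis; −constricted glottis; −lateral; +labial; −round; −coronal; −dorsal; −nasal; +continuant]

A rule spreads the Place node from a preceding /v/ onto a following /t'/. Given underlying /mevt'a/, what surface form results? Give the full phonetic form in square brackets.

The Place node dominates the terminals [labial], [round], [strident], [coronal], [anterior], [distributed], [dorsal], [high], [back].
The target acquires /v/'s values for everything under Place — [+labial], [−round], [−coronal], [−dorsal] — while keeping its own [voice], [spread glottis], [constricted glottis], ….
Among the inventory, only /p'/ has exactly this specification, giving the surface form [mevp'a].

[mevp'a]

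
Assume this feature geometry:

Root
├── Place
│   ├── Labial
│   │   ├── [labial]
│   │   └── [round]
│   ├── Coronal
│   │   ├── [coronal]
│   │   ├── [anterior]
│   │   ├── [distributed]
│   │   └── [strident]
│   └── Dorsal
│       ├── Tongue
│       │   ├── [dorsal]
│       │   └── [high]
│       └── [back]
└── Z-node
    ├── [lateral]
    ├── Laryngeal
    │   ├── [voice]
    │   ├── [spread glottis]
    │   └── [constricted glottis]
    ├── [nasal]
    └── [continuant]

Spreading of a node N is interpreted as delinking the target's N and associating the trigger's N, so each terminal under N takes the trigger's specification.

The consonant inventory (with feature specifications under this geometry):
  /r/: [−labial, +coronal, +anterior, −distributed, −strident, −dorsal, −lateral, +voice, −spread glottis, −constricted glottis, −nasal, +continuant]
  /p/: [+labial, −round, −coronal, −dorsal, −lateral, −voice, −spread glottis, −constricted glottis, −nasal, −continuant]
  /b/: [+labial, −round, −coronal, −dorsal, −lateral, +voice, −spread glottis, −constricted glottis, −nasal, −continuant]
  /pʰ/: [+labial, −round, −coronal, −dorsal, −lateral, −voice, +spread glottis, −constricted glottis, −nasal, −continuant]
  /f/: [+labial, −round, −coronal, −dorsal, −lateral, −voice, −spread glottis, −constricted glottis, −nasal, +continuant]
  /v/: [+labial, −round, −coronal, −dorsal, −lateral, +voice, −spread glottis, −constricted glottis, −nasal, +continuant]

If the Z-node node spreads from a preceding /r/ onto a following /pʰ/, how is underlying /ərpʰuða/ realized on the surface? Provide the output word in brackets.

Z-node immediately or transitively dominates [lateral], [voice], [spread glottis], [constricted glottis], [nasal], [continuant].
The target acquires /r/'s values for everything under Z-node — [−lateral], [+voice], [−spread glottis], [−constricted glottis], [−nasal], [+continuant] — while keeping its own [labial], [round], [coronal], ….
The resulting bundle matches /v/ in the inventory; substituting it for /pʰ/ gives [ərvuða].

[ərvuða]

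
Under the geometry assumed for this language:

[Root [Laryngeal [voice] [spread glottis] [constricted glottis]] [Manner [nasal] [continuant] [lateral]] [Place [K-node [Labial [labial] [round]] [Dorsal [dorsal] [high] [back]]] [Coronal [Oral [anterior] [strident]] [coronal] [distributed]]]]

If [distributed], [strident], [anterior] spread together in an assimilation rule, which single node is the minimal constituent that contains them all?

Coronal

[distributed]: Root / Place / Coronal / [distributed].
[strident]: Root / Place / Coronal / Oral / [strident].
[anterior]: Root / Place / Coronal / Oral / [anterior].
These paths first converge at Coronal; no daughter of Coronal dominates all 3 features, so Coronal is the minimal constituent.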